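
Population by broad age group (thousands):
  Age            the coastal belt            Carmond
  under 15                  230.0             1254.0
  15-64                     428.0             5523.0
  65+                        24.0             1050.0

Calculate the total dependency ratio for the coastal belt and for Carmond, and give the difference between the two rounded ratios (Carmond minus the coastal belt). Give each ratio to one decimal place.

the coastal belt: 59.3
Carmond: 41.7
Difference: -17.6

the coastal belt: (230.0 + 24.0) / 428.0 × 100 = 254.0 / 428.0 × 100 = 59.3
Carmond: (1254.0 + 1050.0) / 5523.0 × 100 = 2304.0 / 5523.0 × 100 = 41.7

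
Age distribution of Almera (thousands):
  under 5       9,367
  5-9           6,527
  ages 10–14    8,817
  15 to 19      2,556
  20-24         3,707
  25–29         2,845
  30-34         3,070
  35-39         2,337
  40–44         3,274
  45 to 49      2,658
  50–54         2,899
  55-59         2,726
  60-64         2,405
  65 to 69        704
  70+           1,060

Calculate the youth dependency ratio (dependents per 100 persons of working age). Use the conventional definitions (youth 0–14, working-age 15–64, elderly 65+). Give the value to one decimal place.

0–14: 9,367 + 6,527 + 8,817 = 24,711
15–64: 2,556 + 3,707 + 2,845 + 3,070 + 2,337 + 3,274 + 2,658 + 2,899 + 2,726 + 2,405 = 28,477
65+: 704 + 1,060 = 1,764
Youth dependency ratio = 24,711 / 28,477 × 100 = 86.8

Youth dependency ratio: 86.8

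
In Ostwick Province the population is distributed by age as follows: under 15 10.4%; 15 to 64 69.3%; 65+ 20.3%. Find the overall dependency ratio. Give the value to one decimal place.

Total dependency ratio: 44.3

Total dependency ratio = (10.4 + 20.3) / 69.3 × 100 = 30.7 / 69.3 × 100 = 44.3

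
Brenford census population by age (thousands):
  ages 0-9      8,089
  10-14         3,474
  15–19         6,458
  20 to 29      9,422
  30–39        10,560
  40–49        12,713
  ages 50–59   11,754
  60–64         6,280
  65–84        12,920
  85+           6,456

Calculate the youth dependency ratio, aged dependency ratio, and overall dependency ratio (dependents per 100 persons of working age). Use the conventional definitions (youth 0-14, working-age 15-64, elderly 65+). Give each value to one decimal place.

0–14: 8,089 + 3,474 = 11,563
15–64: 6,458 + 9,422 + 10,560 + 12,713 + 11,754 + 6,280 = 57,187
65+: 12,920 + 6,456 = 19,376
Youth dependency ratio = 11,563 / 57,187 × 100 = 20.2
Old-age dependency ratio = 19,376 / 57,187 × 100 = 33.9
Total dependency ratio = (11,563 + 19,376) / 57,187 × 100 = 30,939 / 57,187 × 100 = 54.1

Youth dependency ratio: 20.2
Old-age dependency ratio: 33.9
Total dependency ratio: 54.1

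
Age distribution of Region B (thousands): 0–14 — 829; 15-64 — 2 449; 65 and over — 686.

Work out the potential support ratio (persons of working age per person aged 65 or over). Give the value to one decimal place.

Potential support ratio: 3.6

Potential support ratio = 2 449 / 686 = 3.6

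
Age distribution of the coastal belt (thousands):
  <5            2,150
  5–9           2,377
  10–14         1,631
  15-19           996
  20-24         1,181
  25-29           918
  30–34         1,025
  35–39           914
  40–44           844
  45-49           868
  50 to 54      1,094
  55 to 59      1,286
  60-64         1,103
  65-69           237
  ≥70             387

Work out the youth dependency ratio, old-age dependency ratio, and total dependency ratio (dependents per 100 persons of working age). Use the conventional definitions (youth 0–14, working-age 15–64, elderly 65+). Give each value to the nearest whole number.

Youth dependency ratio: 60
Old-age dependency ratio: 6
Total dependency ratio: 66

0–14: 2,150 + 2,377 + 1,631 = 6,158
15–64: 996 + 1,181 + 918 + 1,025 + 914 + 844 + 868 + 1,094 + 1,286 + 1,103 = 10,229
65+: 237 + 387 = 624
Youth dependency ratio = 6,158 / 10,229 × 100 = 60
Old-age dependency ratio = 624 / 10,229 × 100 = 6
Total dependency ratio = (6,158 + 624) / 10,229 × 100 = 6,782 / 10,229 × 100 = 66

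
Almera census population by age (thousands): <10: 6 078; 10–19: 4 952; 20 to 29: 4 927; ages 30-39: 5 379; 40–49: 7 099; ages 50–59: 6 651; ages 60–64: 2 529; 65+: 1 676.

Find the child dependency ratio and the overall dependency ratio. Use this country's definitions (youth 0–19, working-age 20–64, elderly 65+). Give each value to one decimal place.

Youth dependency ratio: 41.5
Total dependency ratio: 47.8

0–19: 6 078 + 4 952 = 11 030
20–64: 4 927 + 5 379 + 7 099 + 6 651 + 2 529 = 26 585
65+: 1 676
Youth dependency ratio = 11 030 / 26 585 × 100 = 41.5
Total dependency ratio = (11 030 + 1 676) / 26 585 × 100 = 12 706 / 26 585 × 100 = 47.8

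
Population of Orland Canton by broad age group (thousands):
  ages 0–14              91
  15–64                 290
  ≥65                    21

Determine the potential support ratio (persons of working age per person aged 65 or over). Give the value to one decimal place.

Potential support ratio = 290 / 21 = 13.8

Potential support ratio: 13.8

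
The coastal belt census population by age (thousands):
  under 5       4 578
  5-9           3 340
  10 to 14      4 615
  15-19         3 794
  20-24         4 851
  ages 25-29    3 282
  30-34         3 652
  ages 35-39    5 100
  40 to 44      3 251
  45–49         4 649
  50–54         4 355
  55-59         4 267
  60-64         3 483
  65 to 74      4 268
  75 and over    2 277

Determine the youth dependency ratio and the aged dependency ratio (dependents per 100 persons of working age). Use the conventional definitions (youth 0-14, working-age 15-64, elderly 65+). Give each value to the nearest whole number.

0–14: 4 578 + 3 340 + 4 615 = 12 533
15–64: 3 794 + 4 851 + 3 282 + 3 652 + 5 100 + 3 251 + 4 649 + 4 355 + 4 267 + 3 483 = 40 684
65+: 4 268 + 2 277 = 6 545
Youth dependency ratio = 12 533 / 40 684 × 100 = 31
Old-age dependency ratio = 6 545 / 40 684 × 100 = 16

Youth dependency ratio: 31
Old-age dependency ratio: 16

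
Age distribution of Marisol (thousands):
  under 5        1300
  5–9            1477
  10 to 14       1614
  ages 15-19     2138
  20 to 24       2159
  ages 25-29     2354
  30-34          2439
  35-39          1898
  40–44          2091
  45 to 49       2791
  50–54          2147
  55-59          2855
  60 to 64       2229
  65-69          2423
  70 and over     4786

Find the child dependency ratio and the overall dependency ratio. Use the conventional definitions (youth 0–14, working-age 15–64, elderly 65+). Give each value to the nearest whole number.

Youth dependency ratio: 19
Total dependency ratio: 50

0–14: 1300 + 1477 + 1614 = 4391
15–64: 2138 + 2159 + 2354 + 2439 + 1898 + 2091 + 2791 + 2147 + 2855 + 2229 = 23101
65+: 2423 + 4786 = 7209
Youth dependency ratio = 4391 / 23101 × 100 = 19
Total dependency ratio = (4391 + 7209) / 23101 × 100 = 11600 / 23101 × 100 = 50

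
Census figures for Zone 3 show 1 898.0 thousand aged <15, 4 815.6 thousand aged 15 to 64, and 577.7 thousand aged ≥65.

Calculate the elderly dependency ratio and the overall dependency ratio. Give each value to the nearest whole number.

Old-age dependency ratio: 12
Total dependency ratio: 51

Old-age dependency ratio = 577.7 / 4 815.6 × 100 = 12
Total dependency ratio = (1 898.0 + 577.7) / 4 815.6 × 100 = 2 475.7 / 4 815.6 × 100 = 51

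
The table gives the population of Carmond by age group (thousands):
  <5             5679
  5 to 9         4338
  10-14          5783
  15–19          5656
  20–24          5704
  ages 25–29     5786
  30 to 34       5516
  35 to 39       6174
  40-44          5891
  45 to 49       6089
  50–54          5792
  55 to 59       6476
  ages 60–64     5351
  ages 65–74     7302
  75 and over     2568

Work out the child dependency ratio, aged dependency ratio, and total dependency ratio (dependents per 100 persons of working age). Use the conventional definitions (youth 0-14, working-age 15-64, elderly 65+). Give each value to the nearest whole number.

0–14: 5679 + 4338 + 5783 = 15800
15–64: 5656 + 5704 + 5786 + 5516 + 6174 + 5891 + 6089 + 5792 + 6476 + 5351 = 58435
65+: 7302 + 2568 = 9870
Youth dependency ratio = 15800 / 58435 × 100 = 27
Old-age dependency ratio = 9870 / 58435 × 100 = 17
Total dependency ratio = (15800 + 9870) / 58435 × 100 = 25670 / 58435 × 100 = 44

Youth dependency ratio: 27
Old-age dependency ratio: 17
Total dependency ratio: 44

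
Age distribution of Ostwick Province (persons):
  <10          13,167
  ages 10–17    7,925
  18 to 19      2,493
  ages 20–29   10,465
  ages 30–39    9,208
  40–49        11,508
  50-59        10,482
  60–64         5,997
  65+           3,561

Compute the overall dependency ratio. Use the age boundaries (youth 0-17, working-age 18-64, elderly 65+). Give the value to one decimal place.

Total dependency ratio: 49.2

0–17: 13,167 + 7,925 = 21,092
18–64: 2,493 + 10,465 + 9,208 + 11,508 + 10,482 + 5,997 = 50,153
65+: 3,561
Total dependency ratio = (21,092 + 3,561) / 50,153 × 100 = 24,653 / 50,153 × 100 = 49.2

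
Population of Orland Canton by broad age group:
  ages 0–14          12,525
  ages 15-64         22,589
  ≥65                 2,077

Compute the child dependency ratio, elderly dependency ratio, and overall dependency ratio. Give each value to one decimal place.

Youth dependency ratio = 12,525 / 22,589 × 100 = 55.4
Old-age dependency ratio = 2,077 / 22,589 × 100 = 9.2
Total dependency ratio = (12,525 + 2,077) / 22,589 × 100 = 14,602 / 22,589 × 100 = 64.6

Youth dependency ratio: 55.4
Old-age dependency ratio: 9.2
Total dependency ratio: 64.6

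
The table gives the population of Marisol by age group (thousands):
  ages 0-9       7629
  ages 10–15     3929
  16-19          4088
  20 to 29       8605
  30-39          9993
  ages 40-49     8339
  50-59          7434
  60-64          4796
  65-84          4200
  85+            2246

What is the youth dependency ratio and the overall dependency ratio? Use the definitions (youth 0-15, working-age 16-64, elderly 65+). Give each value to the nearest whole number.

0–15: 7629 + 3929 = 11558
16–64: 4088 + 8605 + 9993 + 8339 + 7434 + 4796 = 43255
65+: 4200 + 2246 = 6446
Youth dependency ratio = 11558 / 43255 × 100 = 27
Total dependency ratio = (11558 + 6446) / 43255 × 100 = 18004 / 43255 × 100 = 42

Youth dependency ratio: 27
Total dependency ratio: 42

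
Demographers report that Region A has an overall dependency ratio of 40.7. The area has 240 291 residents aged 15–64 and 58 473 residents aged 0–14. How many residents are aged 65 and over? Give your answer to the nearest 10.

Total dependency ratio = (youth + elderly) / working-age × 100
40.7 = (58 473 + E) / 240 291 × 100
⇒ 39 330

Aged 65 and over: 39 330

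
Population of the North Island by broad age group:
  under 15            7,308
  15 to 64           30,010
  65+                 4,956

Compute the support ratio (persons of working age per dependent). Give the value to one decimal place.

Support ratio = 30,010 / (7,308 + 4,956) = 30,010 / 12,264 = 2.4

Support ratio: 2.4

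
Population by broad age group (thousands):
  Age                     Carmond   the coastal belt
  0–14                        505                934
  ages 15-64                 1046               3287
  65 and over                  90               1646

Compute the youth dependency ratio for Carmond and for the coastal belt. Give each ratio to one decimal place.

Carmond: 48.3
the coastal belt: 28.4

Carmond: 505 / 1046 × 100 = 48.3
the coastal belt: 934 / 3287 × 100 = 28.4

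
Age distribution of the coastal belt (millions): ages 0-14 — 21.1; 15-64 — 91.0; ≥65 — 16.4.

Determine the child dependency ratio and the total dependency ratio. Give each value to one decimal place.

Youth dependency ratio: 23.2
Total dependency ratio: 41.2

Youth dependency ratio = 21.1 / 91.0 × 100 = 23.2
Total dependency ratio = (21.1 + 16.4) / 91.0 × 100 = 37.5 / 91.0 × 100 = 41.2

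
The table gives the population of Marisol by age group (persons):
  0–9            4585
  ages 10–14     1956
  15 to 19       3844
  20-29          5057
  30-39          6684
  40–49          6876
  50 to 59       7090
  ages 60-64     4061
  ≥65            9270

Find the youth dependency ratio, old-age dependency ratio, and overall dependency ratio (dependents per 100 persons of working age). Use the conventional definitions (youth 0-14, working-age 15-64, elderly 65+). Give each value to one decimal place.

0–14: 4585 + 1956 = 6541
15–64: 3844 + 5057 + 6684 + 6876 + 7090 + 4061 = 33612
65+: 9270
Youth dependency ratio = 6541 / 33612 × 100 = 19.5
Old-age dependency ratio = 9270 / 33612 × 100 = 27.6
Total dependency ratio = (6541 + 9270) / 33612 × 100 = 15811 / 33612 × 100 = 47.0

Youth dependency ratio: 19.5
Old-age dependency ratio: 27.6
Total dependency ratio: 47.0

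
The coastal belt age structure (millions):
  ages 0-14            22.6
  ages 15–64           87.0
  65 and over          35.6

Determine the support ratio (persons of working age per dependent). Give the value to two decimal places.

Support ratio = 87.0 / (22.6 + 35.6) = 87.0 / 58.2 = 1.49

Support ratio: 1.49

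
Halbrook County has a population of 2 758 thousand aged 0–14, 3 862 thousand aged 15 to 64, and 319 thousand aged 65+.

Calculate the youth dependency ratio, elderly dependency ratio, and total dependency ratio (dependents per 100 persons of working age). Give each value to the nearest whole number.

Youth dependency ratio: 71
Old-age dependency ratio: 8
Total dependency ratio: 80

Youth dependency ratio = 2 758 / 3 862 × 100 = 71
Old-age dependency ratio = 319 / 3 862 × 100 = 8
Total dependency ratio = (2 758 + 319) / 3 862 × 100 = 3 077 / 3 862 × 100 = 80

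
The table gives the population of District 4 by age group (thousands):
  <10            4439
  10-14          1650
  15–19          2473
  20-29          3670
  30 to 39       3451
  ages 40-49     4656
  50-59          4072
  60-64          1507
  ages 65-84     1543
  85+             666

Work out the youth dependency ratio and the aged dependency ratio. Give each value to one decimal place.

Youth dependency ratio: 30.7
Old-age dependency ratio: 11.1

0–14: 4439 + 1650 = 6089
15–64: 2473 + 3670 + 3451 + 4656 + 4072 + 1507 = 19829
65+: 1543 + 666 = 2209
Youth dependency ratio = 6089 / 19829 × 100 = 30.7
Old-age dependency ratio = 2209 / 19829 × 100 = 11.1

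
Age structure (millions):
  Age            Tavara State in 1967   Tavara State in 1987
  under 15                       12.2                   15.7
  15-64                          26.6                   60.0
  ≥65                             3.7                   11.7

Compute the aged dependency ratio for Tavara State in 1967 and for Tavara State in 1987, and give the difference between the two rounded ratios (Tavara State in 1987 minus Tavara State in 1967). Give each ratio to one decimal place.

Tavara State in 1967: 3.7 / 26.6 × 100 = 13.9
Tavara State in 1987: 11.7 / 60.0 × 100 = 19.5

Tavara State in 1967: 13.9
Tavara State in 1987: 19.5
Difference: +5.6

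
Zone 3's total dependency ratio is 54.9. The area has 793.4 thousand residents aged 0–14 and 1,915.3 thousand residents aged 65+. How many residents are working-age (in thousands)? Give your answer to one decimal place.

Working-age: 4,933.9

Total dependency ratio = (youth + elderly) / working-age × 100
54.9 = (793.4 + 1,915.3) / W × 100
⇒ 4,933.9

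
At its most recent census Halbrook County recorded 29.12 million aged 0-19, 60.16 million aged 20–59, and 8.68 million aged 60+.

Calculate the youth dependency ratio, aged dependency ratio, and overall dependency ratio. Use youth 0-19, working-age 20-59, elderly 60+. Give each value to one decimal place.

Youth dependency ratio = 29.12 / 60.16 × 100 = 48.4
Old-age dependency ratio = 8.68 / 60.16 × 100 = 14.4
Total dependency ratio = (29.12 + 8.68) / 60.16 × 100 = 37.80 / 60.16 × 100 = 62.8

Youth dependency ratio: 48.4
Old-age dependency ratio: 14.4
Total dependency ratio: 62.8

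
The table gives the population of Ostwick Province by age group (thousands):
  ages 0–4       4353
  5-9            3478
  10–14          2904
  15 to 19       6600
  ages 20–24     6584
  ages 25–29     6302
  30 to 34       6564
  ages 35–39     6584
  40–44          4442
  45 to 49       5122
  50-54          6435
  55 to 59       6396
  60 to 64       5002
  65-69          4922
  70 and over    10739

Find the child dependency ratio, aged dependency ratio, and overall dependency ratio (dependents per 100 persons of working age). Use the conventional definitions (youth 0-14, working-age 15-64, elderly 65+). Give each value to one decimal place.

Youth dependency ratio: 17.9
Old-age dependency ratio: 26.1
Total dependency ratio: 44.0

0–14: 4353 + 3478 + 2904 = 10735
15–64: 6600 + 6584 + 6302 + 6564 + 6584 + 4442 + 5122 + 6435 + 6396 + 5002 = 60031
65+: 4922 + 10739 = 15661
Youth dependency ratio = 10735 / 60031 × 100 = 17.9
Old-age dependency ratio = 15661 / 60031 × 100 = 26.1
Total dependency ratio = (10735 + 15661) / 60031 × 100 = 26396 / 60031 × 100 = 44.0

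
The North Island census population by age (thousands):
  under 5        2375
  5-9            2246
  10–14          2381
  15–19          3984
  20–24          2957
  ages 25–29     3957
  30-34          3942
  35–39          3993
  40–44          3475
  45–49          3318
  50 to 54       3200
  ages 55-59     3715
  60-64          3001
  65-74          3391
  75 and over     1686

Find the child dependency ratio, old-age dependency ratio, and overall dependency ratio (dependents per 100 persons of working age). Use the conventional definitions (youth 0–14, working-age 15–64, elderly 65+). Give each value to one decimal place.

Youth dependency ratio: 19.7
Old-age dependency ratio: 14.3
Total dependency ratio: 34.0

0–14: 2375 + 2246 + 2381 = 7002
15–64: 3984 + 2957 + 3957 + 3942 + 3993 + 3475 + 3318 + 3200 + 3715 + 3001 = 35542
65+: 3391 + 1686 = 5077
Youth dependency ratio = 7002 / 35542 × 100 = 19.7
Old-age dependency ratio = 5077 / 35542 × 100 = 14.3
Total dependency ratio = (7002 + 5077) / 35542 × 100 = 12079 / 35542 × 100 = 34.0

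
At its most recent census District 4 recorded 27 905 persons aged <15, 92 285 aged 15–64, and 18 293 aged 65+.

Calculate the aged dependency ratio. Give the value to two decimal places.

Old-age dependency ratio: 19.82

Old-age dependency ratio = 18 293 / 92 285 × 100 = 19.82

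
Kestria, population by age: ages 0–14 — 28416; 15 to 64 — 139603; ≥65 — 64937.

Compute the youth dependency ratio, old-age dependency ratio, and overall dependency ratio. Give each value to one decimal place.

Youth dependency ratio: 20.4
Old-age dependency ratio: 46.5
Total dependency ratio: 66.9

Youth dependency ratio = 28416 / 139603 × 100 = 20.4
Old-age dependency ratio = 64937 / 139603 × 100 = 46.5
Total dependency ratio = (28416 + 64937) / 139603 × 100 = 93353 / 139603 × 100 = 66.9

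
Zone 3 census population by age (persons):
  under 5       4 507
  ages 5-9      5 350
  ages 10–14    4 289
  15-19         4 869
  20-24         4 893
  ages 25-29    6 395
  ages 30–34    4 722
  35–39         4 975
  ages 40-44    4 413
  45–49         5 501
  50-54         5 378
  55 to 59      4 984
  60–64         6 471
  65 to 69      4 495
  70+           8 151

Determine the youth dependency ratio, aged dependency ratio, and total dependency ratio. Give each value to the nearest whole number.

0–14: 4 507 + 5 350 + 4 289 = 14 146
15–64: 4 869 + 4 893 + 6 395 + 4 722 + 4 975 + 4 413 + 5 501 + 5 378 + 4 984 + 6 471 = 52 601
65+: 4 495 + 8 151 = 12 646
Youth dependency ratio = 14 146 / 52 601 × 100 = 27
Old-age dependency ratio = 12 646 / 52 601 × 100 = 24
Total dependency ratio = (14 146 + 12 646) / 52 601 × 100 = 26 792 / 52 601 × 100 = 51

Youth dependency ratio: 27
Old-age dependency ratio: 24
Total dependency ratio: 51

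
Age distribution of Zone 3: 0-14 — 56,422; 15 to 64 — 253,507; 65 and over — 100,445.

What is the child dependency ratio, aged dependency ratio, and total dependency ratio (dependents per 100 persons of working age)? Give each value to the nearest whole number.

Youth dependency ratio = 56,422 / 253,507 × 100 = 22
Old-age dependency ratio = 100,445 / 253,507 × 100 = 40
Total dependency ratio = (56,422 + 100,445) / 253,507 × 100 = 156,867 / 253,507 × 100 = 62

Youth dependency ratio: 22
Old-age dependency ratio: 40
Total dependency ratio: 62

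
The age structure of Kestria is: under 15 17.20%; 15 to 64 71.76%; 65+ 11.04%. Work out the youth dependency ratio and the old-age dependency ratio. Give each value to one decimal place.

Youth dependency ratio = 17.20 / 71.76 × 100 = 24.0
Old-age dependency ratio = 11.04 / 71.76 × 100 = 15.4

Youth dependency ratio: 24.0
Old-age dependency ratio: 15.4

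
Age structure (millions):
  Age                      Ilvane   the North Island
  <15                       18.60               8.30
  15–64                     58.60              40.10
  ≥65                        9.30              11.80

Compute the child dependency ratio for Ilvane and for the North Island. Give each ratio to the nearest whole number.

Ilvane: 32
the North Island: 21

Ilvane: 18.60 / 58.60 × 100 = 32
the North Island: 8.30 / 40.10 × 100 = 21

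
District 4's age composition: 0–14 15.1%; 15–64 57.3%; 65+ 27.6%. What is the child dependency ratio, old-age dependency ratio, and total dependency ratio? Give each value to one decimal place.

Youth dependency ratio: 26.4
Old-age dependency ratio: 48.2
Total dependency ratio: 74.5

Youth dependency ratio = 15.1 / 57.3 × 100 = 26.4
Old-age dependency ratio = 27.6 / 57.3 × 100 = 48.2
Total dependency ratio = (15.1 + 27.6) / 57.3 × 100 = 42.7 / 57.3 × 100 = 74.5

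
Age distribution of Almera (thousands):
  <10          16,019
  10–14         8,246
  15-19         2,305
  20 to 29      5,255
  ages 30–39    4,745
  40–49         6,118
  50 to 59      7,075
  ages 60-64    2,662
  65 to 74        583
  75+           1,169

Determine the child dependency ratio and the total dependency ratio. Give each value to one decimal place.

0–14: 16,019 + 8,246 = 24,265
15–64: 2,305 + 5,255 + 4,745 + 6,118 + 7,075 + 2,662 = 28,160
65+: 583 + 1,169 = 1,752
Youth dependency ratio = 24,265 / 28,160 × 100 = 86.2
Total dependency ratio = (24,265 + 1,752) / 28,160 × 100 = 26,017 / 28,160 × 100 = 92.4

Youth dependency ratio: 86.2
Total dependency ratio: 92.4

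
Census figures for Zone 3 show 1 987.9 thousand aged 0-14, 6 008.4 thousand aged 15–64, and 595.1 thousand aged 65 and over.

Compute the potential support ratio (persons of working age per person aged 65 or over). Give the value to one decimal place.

Potential support ratio: 10.1

Potential support ratio = 6 008.4 / 595.1 = 10.1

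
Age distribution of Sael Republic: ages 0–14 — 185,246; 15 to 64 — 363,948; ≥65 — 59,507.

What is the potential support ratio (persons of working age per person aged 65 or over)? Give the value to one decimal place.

Potential support ratio: 6.1

Potential support ratio = 363,948 / 59,507 = 6.1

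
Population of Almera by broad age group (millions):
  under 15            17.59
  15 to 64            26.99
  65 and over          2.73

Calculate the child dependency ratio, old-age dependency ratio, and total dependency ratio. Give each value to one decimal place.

Youth dependency ratio = 17.59 / 26.99 × 100 = 65.2
Old-age dependency ratio = 2.73 / 26.99 × 100 = 10.1
Total dependency ratio = (17.59 + 2.73) / 26.99 × 100 = 20.32 / 26.99 × 100 = 75.3

Youth dependency ratio: 65.2
Old-age dependency ratio: 10.1
Total dependency ratio: 75.3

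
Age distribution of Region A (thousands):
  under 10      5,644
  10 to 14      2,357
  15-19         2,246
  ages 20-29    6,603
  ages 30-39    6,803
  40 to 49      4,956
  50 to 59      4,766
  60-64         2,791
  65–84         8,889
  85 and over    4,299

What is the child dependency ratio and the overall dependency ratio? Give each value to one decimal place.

Youth dependency ratio: 28.4
Total dependency ratio: 75.2

0–14: 5,644 + 2,357 = 8,001
15–64: 2,246 + 6,603 + 6,803 + 4,956 + 4,766 + 2,791 = 28,165
65+: 8,889 + 4,299 = 13,188
Youth dependency ratio = 8,001 / 28,165 × 100 = 28.4
Total dependency ratio = (8,001 + 13,188) / 28,165 × 100 = 21,189 / 28,165 × 100 = 75.2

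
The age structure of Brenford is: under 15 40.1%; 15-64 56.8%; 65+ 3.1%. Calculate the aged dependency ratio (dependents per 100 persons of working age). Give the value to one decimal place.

Old-age dependency ratio: 5.5

Old-age dependency ratio = 3.1 / 56.8 × 100 = 5.5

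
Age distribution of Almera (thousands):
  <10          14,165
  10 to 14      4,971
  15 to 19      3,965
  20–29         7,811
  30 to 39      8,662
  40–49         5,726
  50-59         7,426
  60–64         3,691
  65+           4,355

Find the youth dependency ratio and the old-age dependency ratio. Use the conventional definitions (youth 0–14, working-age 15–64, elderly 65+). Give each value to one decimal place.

0–14: 14,165 + 4,971 = 19,136
15–64: 3,965 + 7,811 + 8,662 + 5,726 + 7,426 + 3,691 = 37,281
65+: 4,355
Youth dependency ratio = 19,136 / 37,281 × 100 = 51.3
Old-age dependency ratio = 4,355 / 37,281 × 100 = 11.7

Youth dependency ratio: 51.3
Old-age dependency ratio: 11.7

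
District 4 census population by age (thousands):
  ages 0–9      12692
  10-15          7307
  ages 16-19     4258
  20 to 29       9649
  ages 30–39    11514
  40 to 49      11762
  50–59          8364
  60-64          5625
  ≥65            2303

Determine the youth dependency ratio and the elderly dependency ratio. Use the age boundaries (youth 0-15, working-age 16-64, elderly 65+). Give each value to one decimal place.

Youth dependency ratio: 39.1
Old-age dependency ratio: 4.5

0–15: 12692 + 7307 = 19999
16–64: 4258 + 9649 + 11514 + 11762 + 8364 + 5625 = 51172
65+: 2303
Youth dependency ratio = 19999 / 51172 × 100 = 39.1
Old-age dependency ratio = 2303 / 51172 × 100 = 4.5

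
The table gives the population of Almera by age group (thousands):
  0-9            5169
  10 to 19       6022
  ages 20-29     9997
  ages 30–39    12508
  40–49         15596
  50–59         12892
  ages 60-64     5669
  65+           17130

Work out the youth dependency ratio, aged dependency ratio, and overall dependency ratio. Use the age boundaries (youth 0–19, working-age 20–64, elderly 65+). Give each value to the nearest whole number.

Youth dependency ratio: 20
Old-age dependency ratio: 30
Total dependency ratio: 50

0–19: 5169 + 6022 = 11191
20–64: 9997 + 12508 + 15596 + 12892 + 5669 = 56662
65+: 17130
Youth dependency ratio = 11191 / 56662 × 100 = 20
Old-age dependency ratio = 17130 / 56662 × 100 = 30
Total dependency ratio = (11191 + 17130) / 56662 × 100 = 28321 / 56662 × 100 = 50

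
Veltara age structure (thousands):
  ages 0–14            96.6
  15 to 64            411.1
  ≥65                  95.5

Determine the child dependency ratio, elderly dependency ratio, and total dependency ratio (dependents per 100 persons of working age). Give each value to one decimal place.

Youth dependency ratio = 96.6 / 411.1 × 100 = 23.5
Old-age dependency ratio = 95.5 / 411.1 × 100 = 23.2
Total dependency ratio = (96.6 + 95.5) / 411.1 × 100 = 192.1 / 411.1 × 100 = 46.7

Youth dependency ratio: 23.5
Old-age dependency ratio: 23.2
Total dependency ratio: 46.7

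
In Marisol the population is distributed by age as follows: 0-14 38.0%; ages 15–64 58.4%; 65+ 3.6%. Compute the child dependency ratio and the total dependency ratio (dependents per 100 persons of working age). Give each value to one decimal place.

Youth dependency ratio: 65.1
Total dependency ratio: 71.2

Youth dependency ratio = 38.0 / 58.4 × 100 = 65.1
Total dependency ratio = (38.0 + 3.6) / 58.4 × 100 = 41.6 / 58.4 × 100 = 71.2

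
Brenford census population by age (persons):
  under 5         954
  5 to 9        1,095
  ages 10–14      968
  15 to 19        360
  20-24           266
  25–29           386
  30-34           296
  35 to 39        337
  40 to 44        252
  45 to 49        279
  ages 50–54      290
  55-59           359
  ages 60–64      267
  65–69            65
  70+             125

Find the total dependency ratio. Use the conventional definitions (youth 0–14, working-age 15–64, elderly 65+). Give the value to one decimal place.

Total dependency ratio: 103.7

0–14: 954 + 1,095 + 968 = 3,017
15–64: 360 + 266 + 386 + 296 + 337 + 252 + 279 + 290 + 359 + 267 = 3,092
65+: 65 + 125 = 190
Total dependency ratio = (3,017 + 190) / 3,092 × 100 = 3,207 / 3,092 × 100 = 103.7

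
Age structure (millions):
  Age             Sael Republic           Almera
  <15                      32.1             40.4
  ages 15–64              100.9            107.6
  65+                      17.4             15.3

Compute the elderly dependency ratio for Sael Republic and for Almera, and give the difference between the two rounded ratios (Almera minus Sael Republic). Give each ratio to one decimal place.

Sael Republic: 17.2
Almera: 14.2
Difference: -3.0

Sael Republic: 17.4 / 100.9 × 100 = 17.2
Almera: 15.3 / 107.6 × 100 = 14.2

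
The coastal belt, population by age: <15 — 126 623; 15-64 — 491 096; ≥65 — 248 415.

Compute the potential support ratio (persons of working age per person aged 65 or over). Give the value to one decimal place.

Potential support ratio: 2.0

Potential support ratio = 491 096 / 248 415 = 2.0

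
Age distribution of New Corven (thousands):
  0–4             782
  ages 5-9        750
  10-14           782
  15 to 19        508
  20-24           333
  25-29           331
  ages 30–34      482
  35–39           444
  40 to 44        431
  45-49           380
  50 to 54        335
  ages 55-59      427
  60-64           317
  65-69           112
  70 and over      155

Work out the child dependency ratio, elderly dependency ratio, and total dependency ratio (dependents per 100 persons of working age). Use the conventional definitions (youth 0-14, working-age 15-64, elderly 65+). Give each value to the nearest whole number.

0–14: 782 + 750 + 782 = 2314
15–64: 508 + 333 + 331 + 482 + 444 + 431 + 380 + 335 + 427 + 317 = 3988
65+: 112 + 155 = 267
Youth dependency ratio = 2314 / 3988 × 100 = 58
Old-age dependency ratio = 267 / 3988 × 100 = 7
Total dependency ratio = (2314 + 267) / 3988 × 100 = 2581 / 3988 × 100 = 65

Youth dependency ratio: 58
Old-age dependency ratio: 7
Total dependency ratio: 65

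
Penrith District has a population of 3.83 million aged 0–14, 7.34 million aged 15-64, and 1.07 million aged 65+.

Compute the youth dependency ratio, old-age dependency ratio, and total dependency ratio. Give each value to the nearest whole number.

Youth dependency ratio: 52
Old-age dependency ratio: 15
Total dependency ratio: 67

Youth dependency ratio = 3.83 / 7.34 × 100 = 52
Old-age dependency ratio = 1.07 / 7.34 × 100 = 15
Total dependency ratio = (3.83 + 1.07) / 7.34 × 100 = 4.90 / 7.34 × 100 = 67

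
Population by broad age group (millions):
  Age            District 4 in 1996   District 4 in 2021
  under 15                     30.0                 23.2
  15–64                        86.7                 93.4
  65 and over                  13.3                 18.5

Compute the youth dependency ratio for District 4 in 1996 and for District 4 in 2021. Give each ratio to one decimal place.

District 4 in 1996: 30.0 / 86.7 × 100 = 34.6
District 4 in 2021: 23.2 / 93.4 × 100 = 24.8

District 4 in 1996: 34.6
District 4 in 2021: 24.8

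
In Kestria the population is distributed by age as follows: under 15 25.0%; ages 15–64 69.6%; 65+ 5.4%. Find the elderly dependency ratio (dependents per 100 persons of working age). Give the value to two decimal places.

Old-age dependency ratio: 7.76

Old-age dependency ratio = 5.4 / 69.6 × 100 = 7.76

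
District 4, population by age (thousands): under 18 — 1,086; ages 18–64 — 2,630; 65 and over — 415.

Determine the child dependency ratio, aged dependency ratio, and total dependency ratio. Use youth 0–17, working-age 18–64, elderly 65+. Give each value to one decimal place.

Youth dependency ratio = 1,086 / 2,630 × 100 = 41.3
Old-age dependency ratio = 415 / 2,630 × 100 = 15.8
Total dependency ratio = (1,086 + 415) / 2,630 × 100 = 1,501 / 2,630 × 100 = 57.1

Youth dependency ratio: 41.3
Old-age dependency ratio: 15.8
Total dependency ratio: 57.1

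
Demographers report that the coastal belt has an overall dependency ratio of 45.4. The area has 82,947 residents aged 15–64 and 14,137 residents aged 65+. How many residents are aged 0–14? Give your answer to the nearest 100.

Total dependency ratio = (youth + elderly) / working-age × 100
45.4 = (Y + 14,137) / 82,947 × 100
⇒ 23,500

Aged 0–14: 23,500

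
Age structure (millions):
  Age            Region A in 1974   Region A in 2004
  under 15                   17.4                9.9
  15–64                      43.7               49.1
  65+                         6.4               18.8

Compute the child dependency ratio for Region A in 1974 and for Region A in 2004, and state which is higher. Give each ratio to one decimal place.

Region A in 1974: 39.8
Region A in 2004: 20.2
Higher: Region A in 1974

Region A in 1974: 17.4 / 43.7 × 100 = 39.8
Region A in 2004: 9.9 / 49.1 × 100 = 20.2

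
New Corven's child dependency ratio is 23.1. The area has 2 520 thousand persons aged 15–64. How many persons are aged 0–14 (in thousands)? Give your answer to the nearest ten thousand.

Youth dependency ratio = youth / working-age × 100
23.1 = Y / 2 520 × 100
⇒ 580

Aged 0–14: 580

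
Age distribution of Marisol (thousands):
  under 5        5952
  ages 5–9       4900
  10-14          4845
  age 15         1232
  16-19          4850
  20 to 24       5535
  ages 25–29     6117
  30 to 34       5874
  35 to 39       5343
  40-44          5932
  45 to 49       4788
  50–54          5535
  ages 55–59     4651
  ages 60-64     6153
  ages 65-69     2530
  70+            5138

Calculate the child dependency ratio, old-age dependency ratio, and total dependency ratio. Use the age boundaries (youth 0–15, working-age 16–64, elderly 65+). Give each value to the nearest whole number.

Youth dependency ratio: 31
Old-age dependency ratio: 14
Total dependency ratio: 45

0–15: 5952 + 4900 + 4845 + 1232 = 16929
16–64: 4850 + 5535 + 6117 + 5874 + 5343 + 5932 + 4788 + 5535 + 4651 + 6153 = 54778
65+: 2530 + 5138 = 7668
Youth dependency ratio = 16929 / 54778 × 100 = 31
Old-age dependency ratio = 7668 / 54778 × 100 = 14
Total dependency ratio = (16929 + 7668) / 54778 × 100 = 24597 / 54778 × 100 = 45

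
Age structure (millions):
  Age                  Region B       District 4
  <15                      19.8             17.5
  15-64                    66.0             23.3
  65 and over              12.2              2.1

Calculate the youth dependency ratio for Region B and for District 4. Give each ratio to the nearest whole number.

Region B: 30
District 4: 75

Region B: 19.8 / 66.0 × 100 = 30
District 4: 17.5 / 23.3 × 100 = 75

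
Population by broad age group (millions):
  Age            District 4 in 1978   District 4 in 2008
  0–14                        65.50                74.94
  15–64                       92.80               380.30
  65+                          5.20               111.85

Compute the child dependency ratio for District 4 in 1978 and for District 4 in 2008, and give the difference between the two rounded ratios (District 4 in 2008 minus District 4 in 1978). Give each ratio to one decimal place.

District 4 in 1978: 65.50 / 92.80 × 100 = 70.6
District 4 in 2008: 74.94 / 380.30 × 100 = 19.7

District 4 in 1978: 70.6
District 4 in 2008: 19.7
Difference: -50.9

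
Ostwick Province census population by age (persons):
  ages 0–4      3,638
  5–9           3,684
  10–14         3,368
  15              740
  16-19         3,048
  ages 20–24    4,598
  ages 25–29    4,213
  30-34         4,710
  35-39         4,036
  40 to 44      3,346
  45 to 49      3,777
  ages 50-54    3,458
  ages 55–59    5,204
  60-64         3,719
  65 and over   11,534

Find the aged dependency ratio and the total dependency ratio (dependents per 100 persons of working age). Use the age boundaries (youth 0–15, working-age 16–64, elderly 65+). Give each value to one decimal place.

Old-age dependency ratio: 28.8
Total dependency ratio: 57.3

0–15: 3,638 + 3,684 + 3,368 + 740 = 11,430
16–64: 3,048 + 4,598 + 4,213 + 4,710 + 4,036 + 3,346 + 3,777 + 3,458 + 5,204 + 3,719 = 40,109
65+: 11,534
Old-age dependency ratio = 11,534 / 40,109 × 100 = 28.8
Total dependency ratio = (11,430 + 11,534) / 40,109 × 100 = 22,964 / 40,109 × 100 = 57.3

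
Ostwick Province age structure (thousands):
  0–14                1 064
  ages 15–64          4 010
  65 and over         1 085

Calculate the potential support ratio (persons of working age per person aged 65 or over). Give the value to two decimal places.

Potential support ratio: 3.70

Potential support ratio = 4 010 / 1 085 = 3.70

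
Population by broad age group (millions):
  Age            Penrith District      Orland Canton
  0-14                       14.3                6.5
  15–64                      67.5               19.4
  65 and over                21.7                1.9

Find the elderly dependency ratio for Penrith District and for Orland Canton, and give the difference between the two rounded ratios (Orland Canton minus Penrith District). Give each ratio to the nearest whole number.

Penrith District: 21.7 / 67.5 × 100 = 32
Orland Canton: 1.9 / 19.4 × 100 = 10

Penrith District: 32
Orland Canton: 10
Difference: -22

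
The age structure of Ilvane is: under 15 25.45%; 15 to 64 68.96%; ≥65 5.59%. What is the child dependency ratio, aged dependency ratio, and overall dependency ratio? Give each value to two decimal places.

Youth dependency ratio: 36.91
Old-age dependency ratio: 8.11
Total dependency ratio: 45.01

Youth dependency ratio = 25.45 / 68.96 × 100 = 36.91
Old-age dependency ratio = 5.59 / 68.96 × 100 = 8.11
Total dependency ratio = (25.45 + 5.59) / 68.96 × 100 = 31.04 / 68.96 × 100 = 45.01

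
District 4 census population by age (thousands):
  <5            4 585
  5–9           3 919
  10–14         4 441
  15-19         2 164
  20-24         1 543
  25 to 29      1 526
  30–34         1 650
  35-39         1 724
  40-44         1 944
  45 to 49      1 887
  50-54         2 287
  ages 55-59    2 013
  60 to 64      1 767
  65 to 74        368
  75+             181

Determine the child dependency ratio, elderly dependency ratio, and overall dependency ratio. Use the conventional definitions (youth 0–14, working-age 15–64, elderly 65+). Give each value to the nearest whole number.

Youth dependency ratio: 70
Old-age dependency ratio: 3
Total dependency ratio: 73

0–14: 4 585 + 3 919 + 4 441 = 12 945
15–64: 2 164 + 1 543 + 1 526 + 1 650 + 1 724 + 1 944 + 1 887 + 2 287 + 2 013 + 1 767 = 18 505
65+: 368 + 181 = 549
Youth dependency ratio = 12 945 / 18 505 × 100 = 70
Old-age dependency ratio = 549 / 18 505 × 100 = 3
Total dependency ratio = (12 945 + 549) / 18 505 × 100 = 13 494 / 18 505 × 100 = 73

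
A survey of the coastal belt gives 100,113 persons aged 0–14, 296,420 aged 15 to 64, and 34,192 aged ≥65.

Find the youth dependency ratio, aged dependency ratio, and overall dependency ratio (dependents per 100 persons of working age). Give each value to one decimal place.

Youth dependency ratio = 100,113 / 296,420 × 100 = 33.8
Old-age dependency ratio = 34,192 / 296,420 × 100 = 11.5
Total dependency ratio = (100,113 + 34,192) / 296,420 × 100 = 134,305 / 296,420 × 100 = 45.3

Youth dependency ratio: 33.8
Old-age dependency ratio: 11.5
Total dependency ratio: 45.3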